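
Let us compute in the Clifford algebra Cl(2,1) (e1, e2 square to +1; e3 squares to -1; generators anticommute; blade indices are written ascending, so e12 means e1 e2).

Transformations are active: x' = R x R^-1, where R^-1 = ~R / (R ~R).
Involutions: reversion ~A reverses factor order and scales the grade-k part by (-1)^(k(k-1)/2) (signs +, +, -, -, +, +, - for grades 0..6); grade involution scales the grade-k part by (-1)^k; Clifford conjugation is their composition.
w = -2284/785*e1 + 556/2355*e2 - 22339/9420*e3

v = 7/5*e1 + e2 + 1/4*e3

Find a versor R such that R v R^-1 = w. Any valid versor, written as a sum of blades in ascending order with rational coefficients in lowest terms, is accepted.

Reasoning: v^2 = w^2 = 1159/400 since conjugation preserves the quadratic form; R = v + w = -237/157*e1 + 2911/2355*e2 - 4996/2355*e3 is then valid when invertible, keeping its own part and reversing (v - w)/2.
Answer: -237/157*e1 + 2911/2355*e2 - 4996/2355*e3


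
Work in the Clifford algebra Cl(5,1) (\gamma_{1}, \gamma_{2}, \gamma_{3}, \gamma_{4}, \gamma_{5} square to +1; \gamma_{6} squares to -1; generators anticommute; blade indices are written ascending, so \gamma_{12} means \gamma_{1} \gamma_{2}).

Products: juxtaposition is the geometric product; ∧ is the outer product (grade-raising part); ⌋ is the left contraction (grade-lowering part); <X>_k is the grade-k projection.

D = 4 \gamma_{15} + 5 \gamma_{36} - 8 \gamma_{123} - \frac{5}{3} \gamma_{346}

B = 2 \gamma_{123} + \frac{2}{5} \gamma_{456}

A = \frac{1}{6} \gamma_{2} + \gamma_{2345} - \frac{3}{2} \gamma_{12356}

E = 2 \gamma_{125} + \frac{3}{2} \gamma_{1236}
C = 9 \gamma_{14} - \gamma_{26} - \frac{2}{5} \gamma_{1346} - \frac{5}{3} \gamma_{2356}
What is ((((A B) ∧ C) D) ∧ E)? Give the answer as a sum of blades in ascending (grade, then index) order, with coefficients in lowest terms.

step 1: -\frac{1}{3} \gamma_{13} + 3 \gamma_{56} - 2 \gamma_{145} - \frac{2}{5} \gamma_{236} - \frac{3}{5} \gamma_{1234} + \frac{1}{15} \gamma_{2456}
step 2: -\frac{1}{3} \gamma_{1236} + 27 \gamma_{1456} - \frac{18}{5} \gamma_{12346} + 2 \gamma_{12456}
step 3: \frac{8}{3} \gamma_{6} + \frac{13}{3} \gamma_{12} + \frac{396}{5} \gamma_{46} + \frac{157}{9} \gamma_{124} - 45 \gamma_{135} - 8 \gamma_{246} - \frac{10}{3} \gamma_{1235} + 135 \gamma_{1345} - \frac{4}{3} \gamma_{2356} - 16 \gamma_{3456} + 10 \gamma_{12345} + \frac{1152}{5} \gamma_{23456}
step 4: -\frac{16}{3} \gamma_{1256} - \frac{792}{5} \gamma_{12456}
Answer: -\frac{16}{3} \gamma_{1256} - \frac{792}{5} \gamma_{12456}


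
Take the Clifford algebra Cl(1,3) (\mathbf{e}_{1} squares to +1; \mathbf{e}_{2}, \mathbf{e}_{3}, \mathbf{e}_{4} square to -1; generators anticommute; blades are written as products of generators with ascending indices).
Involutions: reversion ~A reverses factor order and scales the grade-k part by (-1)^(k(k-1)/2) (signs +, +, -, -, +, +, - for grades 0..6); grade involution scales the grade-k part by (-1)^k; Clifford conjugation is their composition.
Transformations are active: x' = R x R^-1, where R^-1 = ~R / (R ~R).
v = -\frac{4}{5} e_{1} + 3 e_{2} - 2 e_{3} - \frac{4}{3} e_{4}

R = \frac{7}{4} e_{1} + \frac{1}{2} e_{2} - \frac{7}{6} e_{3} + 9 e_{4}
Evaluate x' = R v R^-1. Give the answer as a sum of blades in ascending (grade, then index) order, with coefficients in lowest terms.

~R = \frac{7}{4} e_{1} + \frac{1}{2} e_{2} - \frac{7}{6} e_{3} + 9 e_{4}, and R ~R = -\frac{11455}{144}, so R^-1 = ~R / (-\frac{11455}{144}).
R v = \frac{203}{30} + \frac{113}{20} e_{1} e_{2} - \frac{133}{30} e_{1} e_{3} + \frac{73}{15} e_{1} e_{4} + \frac{5}{2} e_{2} e_{3} - \frac{83}{3} e_{2} e_{4} + \frac{176}{9} e_{3} e_{4}
Answer: \frac{992}{1975} e_{1} - \frac{6093}{1975} e_{2} + \frac{4342}{1975} e_{3} - \frac{1172}{5925} e_{4}


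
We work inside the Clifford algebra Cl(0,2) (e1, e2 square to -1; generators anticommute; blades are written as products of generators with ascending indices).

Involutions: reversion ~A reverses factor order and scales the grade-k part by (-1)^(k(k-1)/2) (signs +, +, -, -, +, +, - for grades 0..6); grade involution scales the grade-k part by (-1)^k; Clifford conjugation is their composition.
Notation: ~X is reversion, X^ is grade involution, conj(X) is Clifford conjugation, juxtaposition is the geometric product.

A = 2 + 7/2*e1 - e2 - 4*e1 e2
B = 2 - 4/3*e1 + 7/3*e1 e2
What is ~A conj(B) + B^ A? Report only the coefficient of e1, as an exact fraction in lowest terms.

first term: 26/3 + 12*e1 + 23/2*e2 + 14/3*e1 e2
second term: 26/3 + 12*e1 + 23/2*e2 - 14/3*e1 e2
Answer: 24


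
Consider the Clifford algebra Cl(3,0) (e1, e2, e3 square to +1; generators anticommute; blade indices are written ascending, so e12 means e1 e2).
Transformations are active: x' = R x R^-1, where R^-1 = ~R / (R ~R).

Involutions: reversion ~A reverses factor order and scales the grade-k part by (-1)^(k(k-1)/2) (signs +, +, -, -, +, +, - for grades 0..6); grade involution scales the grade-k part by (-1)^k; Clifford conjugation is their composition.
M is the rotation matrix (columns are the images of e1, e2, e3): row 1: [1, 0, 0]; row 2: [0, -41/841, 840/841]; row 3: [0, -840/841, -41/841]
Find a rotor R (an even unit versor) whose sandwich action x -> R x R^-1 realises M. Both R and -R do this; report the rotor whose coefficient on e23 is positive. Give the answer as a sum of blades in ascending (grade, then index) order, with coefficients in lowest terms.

Method: write R = a + b12*e12 + b13*e13 + b23*e23 with a^2 + b12^2 + b13^2 + b23^2 = 1 (so R^-1 = ~R). Expanding the columns R e_j ~R gives tr M = 4a^2 - 1 and, from the antisymmetric part, M21 - M12 = -4a*b12, M13 - M31 = 4a*b13, M32 - M23 = -4a*b23.
Here tr M = 759/841, so a^2 = (1 + tr M)/4 = 400/841 and a = ±20/29. Taking a = 20/29: M21 - M12 = 0, M13 - M31 = 0, M32 - M23 = -1680/841, giving b12 = 0, b13 = 0, b23 = 21/29, i.e. R = 20/29 + 21/29*e23.
Its e23 coefficient is already positive.
Answer: 20/29 + 21/29*e23. Uniqueness: Spin(3) -> SO(3) maps R and -R to the same rotation of trace 759/841; fixing the sign of the e23 coefficient removes the ambiguity.


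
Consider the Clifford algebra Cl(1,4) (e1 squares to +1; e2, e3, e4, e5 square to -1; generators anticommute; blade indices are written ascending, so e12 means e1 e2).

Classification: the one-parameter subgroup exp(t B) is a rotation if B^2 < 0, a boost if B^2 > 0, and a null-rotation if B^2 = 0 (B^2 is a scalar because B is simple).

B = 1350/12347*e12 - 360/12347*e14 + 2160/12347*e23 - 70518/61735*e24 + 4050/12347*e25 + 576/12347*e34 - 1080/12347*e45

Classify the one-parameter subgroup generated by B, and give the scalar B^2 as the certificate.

B^2 term by term: the squares give (1350/12347)^2*(e12)^2 + (-360/12347)^2*(e14)^2 + (2160/12347)^2*(e23)^2 + (-70518/61735)^2*(e24)^2 + (4050/12347)^2*(e25)^2 + (576/12347)^2*(e34)^2 + (-1080/12347)^2*(e45)^2 = 1822500/152448409*(+1) + 129600/152448409*(+1) + 4665600/152448409*(-1) + 4972788324/3811210225*(-1) + 16402500/152448409*(-1) + 331776/152448409*(-1) + 1166400/152448409*(-1) = -36/25 (each basis 2-blade squares to minus the product of its generators' squares); cross terms between blades sharing an index anticommute and cancel; the commuting (index-disjoint) pairs give grade-4 terms 2*c*c'*(blade product), which cancel blade by blade — e1234: 1555200/152448409 - 1555200/152448409 = 0; e1245: -2916000/152448409 + 2916000/152448409 = 0; e2345: -4665600/152448409 + 4665600/152448409 = 0 — confirming B is simple. So B^2 = -36/25.
Answer: rotation, certificate B^2 = -36/25. Certificate logic: -36/25 is a conjugation-invariant scalar, so its sign fixes rotation versus boost versus null-rotation outright.


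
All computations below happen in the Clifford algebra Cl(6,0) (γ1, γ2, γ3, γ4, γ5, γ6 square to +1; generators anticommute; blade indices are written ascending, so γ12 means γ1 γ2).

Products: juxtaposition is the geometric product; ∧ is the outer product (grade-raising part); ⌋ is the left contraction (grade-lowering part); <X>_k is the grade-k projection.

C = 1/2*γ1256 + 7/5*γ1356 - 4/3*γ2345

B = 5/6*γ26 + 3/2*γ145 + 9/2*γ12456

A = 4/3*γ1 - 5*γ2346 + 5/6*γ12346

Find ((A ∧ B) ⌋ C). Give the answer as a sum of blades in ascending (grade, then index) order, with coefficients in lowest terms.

step 1: 10/9*γ126
step 2: 5/9*γ5
Answer: 5/9*γ5


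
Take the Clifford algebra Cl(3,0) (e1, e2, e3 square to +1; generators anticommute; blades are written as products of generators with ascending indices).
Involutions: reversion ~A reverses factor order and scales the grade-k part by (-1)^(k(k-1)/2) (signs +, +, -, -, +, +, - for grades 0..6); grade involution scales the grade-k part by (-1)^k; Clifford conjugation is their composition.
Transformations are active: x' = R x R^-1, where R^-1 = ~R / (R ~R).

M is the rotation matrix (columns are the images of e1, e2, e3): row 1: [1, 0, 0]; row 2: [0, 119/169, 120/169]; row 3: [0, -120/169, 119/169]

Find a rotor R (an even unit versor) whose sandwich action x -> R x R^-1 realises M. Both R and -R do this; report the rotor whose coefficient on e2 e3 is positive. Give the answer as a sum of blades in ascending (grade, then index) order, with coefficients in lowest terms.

Method: write R = a + b12*e1 e2 + b13*e1 e3 + b23*e2 e3 with a^2 + b12^2 + b13^2 + b23^2 = 1 (so R^-1 = ~R). Expanding the columns R e_j ~R gives tr M = 4a^2 - 1 and, from the antisymmetric part, M21 - M12 = -4a*b12, M13 - M31 = 4a*b13, M32 - M23 = -4a*b23.
Here tr M = 407/169, so a^2 = (1 + tr M)/4 = 144/169 and a = ±12/13. Taking a = 12/13: M21 - M12 = 0, M13 - M31 = 0, M32 - M23 = -240/169, giving b12 = 0, b13 = 0, b23 = 5/13, i.e. R = 12/13 + 5/13*e2 e3.
Its e2 e3 coefficient is already positive.
Answer: 12/13 + 5/13*e2 e3. Note: both R and -R realise this M (trace 407/169); the covering map identifies them, and the e2 e3-coefficient sign is the tie-breaker.


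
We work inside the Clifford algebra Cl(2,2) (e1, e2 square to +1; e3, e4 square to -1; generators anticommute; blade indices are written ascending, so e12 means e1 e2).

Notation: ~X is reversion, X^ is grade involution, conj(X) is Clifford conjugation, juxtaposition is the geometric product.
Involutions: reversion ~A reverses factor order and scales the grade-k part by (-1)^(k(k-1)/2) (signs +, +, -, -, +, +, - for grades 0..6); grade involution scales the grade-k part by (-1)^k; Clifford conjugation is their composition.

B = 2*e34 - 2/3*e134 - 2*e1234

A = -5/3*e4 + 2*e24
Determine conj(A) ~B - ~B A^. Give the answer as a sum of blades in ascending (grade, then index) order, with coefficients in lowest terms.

first term: -10/3*e3 - 46/9*e13 + 4*e23 - 14/3*e123
second term: 10/3*e3 + 26/9*e13 + 4*e23 + 2*e123
Answer: -20/3*e3 - 8*e13 - 20/3*e123


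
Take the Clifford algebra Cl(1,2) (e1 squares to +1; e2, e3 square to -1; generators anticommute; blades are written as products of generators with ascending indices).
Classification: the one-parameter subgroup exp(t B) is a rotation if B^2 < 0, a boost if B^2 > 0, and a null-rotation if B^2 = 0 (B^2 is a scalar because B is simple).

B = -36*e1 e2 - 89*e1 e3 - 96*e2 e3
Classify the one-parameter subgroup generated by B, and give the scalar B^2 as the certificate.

B^2 term by term: the squares give (-36)^2*(e1 e2)^2 + (-89)^2*(e1 e3)^2 + (-96)^2*(e2 e3)^2 = 1296*(+1) + 7921*(+1) + 9216*(-1) = 1 (each basis 2-blade squares to minus the product of its generators' squares); cross terms between blades sharing an index anticommute and cancel. So B^2 = 1.
Answer: boost, certificate B^2 = 1. Check the certificate: B^2 = 1, and that sign is decisive whatever form B takes.


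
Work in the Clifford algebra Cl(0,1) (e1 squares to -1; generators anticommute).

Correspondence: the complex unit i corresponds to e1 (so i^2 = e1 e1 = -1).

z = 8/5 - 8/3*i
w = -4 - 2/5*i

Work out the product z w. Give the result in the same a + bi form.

In blades: z = 8/5 - 8/3*e1, w = -4 - 2/5*e1.
Distribute z over w term by term (generator squares from the signature, products reordered to ascending indices): (8/5)*w = -32/5 - 16/25*e1; (-8/3*e1)*w = -16/15 + 32/3*e1.
Sum: -112/15 + 752/75*e1; translating back through the correspondence:
Answer: -112/15 + 752/75*i


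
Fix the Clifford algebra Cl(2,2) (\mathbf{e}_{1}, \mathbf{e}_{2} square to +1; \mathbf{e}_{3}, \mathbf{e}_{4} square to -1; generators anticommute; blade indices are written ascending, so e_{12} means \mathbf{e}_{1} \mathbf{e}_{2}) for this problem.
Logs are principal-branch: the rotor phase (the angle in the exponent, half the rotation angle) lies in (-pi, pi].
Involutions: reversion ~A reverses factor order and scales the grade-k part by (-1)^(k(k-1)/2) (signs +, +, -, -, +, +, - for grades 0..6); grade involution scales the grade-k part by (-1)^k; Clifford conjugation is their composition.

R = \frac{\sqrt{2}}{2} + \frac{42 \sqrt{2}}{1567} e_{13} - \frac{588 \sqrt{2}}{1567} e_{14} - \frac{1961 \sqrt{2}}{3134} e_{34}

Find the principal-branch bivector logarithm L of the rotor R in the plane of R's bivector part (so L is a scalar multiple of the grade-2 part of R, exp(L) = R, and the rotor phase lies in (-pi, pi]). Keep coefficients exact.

The scalar part of R is \frac{\sqrt{2}}{2}, and that scalar determines the rotor phase on the principal branch; recovering the unit plane as bivector-part over sine of the phase gives L = phase * plane.
Concretely: cos(phase) = \frac{\sqrt{2}}{2} gives phase = ±\frac{\pi}{4}, and since phase/sin(phase) is even the sign is immaterial: L = (phase/sin(phase)) * <R>_2 = (\frac{\sqrt{2} \pi}{4}) * <R>_2.
Answer: \frac{21 \pi}{1567} e_{13} - \frac{294 \pi}{1567} e_{14} - \frac{1961 \pi}{6268} e_{34}


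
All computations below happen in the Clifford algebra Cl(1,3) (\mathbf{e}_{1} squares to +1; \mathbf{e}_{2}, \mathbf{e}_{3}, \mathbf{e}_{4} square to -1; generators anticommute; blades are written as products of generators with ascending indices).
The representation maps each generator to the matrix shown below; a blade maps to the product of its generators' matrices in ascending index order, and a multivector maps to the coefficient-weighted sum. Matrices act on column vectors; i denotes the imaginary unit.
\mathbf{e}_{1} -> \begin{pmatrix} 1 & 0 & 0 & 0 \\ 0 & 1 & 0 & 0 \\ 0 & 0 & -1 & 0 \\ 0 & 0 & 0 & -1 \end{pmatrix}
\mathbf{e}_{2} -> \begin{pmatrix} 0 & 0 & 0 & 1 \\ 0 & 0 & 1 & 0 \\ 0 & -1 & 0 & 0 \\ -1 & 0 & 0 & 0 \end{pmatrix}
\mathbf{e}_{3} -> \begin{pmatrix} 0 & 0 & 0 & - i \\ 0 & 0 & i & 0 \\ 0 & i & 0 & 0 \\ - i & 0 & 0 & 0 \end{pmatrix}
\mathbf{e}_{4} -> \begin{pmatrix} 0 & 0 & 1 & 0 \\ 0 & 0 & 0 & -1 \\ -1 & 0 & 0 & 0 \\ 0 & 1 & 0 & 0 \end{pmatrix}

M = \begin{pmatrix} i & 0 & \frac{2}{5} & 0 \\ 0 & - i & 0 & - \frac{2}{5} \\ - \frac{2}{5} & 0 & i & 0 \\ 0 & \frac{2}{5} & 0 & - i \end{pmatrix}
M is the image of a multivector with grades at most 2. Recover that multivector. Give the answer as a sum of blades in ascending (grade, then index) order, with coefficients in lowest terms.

Method: the blade images are trace-orthogonal — tr(rho(e_A) rho(e_B)^-1) = 4 if A = B and 0 otherwise — and rho(e_A)^-1 = (e_A)^2 * rho(e_A) with (e_A)^2 = +1 or -1, so the coefficient of e_A in the preimage is (e_A)^2 * tr(M rho(e_A))/4.
Nonzero projections over blades of grade <= 2: e_{4}: (e_{4})^2 = -1, tr(M rho(e_{4})) = - \frac{8}{5}, coefficient \frac{2}{5}; e_{2} e_{3}: (e_{2} e_{3})^2 = -1, tr(M rho(e_{2} e_{3})) = 4, coefficient -1. Every other blade of grade <= 2 projects to 0.
Answer: \frac{2}{5} e_{4} - e_{2} e_{3}


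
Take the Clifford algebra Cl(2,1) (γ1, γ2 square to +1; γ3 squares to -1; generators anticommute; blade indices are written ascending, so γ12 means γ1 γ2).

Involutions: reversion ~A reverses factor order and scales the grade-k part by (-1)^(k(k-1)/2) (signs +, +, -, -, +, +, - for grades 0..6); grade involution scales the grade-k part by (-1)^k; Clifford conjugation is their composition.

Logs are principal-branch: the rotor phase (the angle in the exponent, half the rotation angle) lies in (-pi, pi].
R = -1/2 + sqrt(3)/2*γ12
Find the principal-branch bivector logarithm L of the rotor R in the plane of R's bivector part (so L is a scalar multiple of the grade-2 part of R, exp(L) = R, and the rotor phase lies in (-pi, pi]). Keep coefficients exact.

The scalar part of R is -1/2, which fixes the principal-branch rotor phase; the unit plane is then the bivector part divided by the sine of that phase, and L is that plane scaled by the phase.
Concretely: cos(phase) = -1/2 gives phase = ±2*pi/3, and since phase/sin(phase) is even the sign is immaterial: L = (phase/sin(phase)) * <R>_2 = (4*sqrt(3)*pi/9) * <R>_2.
Answer: 2*pi/3*γ12


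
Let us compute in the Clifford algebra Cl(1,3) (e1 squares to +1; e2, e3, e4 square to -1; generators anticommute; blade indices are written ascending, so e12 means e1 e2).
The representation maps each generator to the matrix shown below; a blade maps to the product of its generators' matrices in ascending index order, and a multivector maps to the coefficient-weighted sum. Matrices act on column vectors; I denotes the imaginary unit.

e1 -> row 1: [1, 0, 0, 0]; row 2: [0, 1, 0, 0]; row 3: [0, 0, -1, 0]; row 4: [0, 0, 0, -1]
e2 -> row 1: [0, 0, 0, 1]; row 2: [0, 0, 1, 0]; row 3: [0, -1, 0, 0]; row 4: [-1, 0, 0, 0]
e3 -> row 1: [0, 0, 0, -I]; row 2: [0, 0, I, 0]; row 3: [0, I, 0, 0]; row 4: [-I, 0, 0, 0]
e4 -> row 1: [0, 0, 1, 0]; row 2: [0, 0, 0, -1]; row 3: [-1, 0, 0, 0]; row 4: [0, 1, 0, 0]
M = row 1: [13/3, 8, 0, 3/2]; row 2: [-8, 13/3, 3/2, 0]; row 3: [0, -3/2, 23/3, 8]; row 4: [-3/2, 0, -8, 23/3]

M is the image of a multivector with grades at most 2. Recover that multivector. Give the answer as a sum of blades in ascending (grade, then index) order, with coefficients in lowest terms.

Method: the blade images are trace-orthogonal — tr(rho(e_A) rho(e_B)^-1) = 4 if A = B and 0 otherwise — and rho(e_A)^-1 = (e_A)^2 * rho(e_A) with (e_A)^2 = +1 or -1, so the coefficient of e_A in the preimage is (e_A)^2 * tr(M rho(e_A))/4.
Nonzero projections over blades of grade <= 2: 1: (1)^2 = +1, tr(M 1) = 24, coefficient 6; e1: (e1)^2 = +1, tr(M rho(e1)) = -20/3, coefficient -5/3; e2: (e2)^2 = -1, tr(M rho(e2)) = -6, coefficient 3/2; e24: (e24)^2 = -1, tr(M rho(e24)) = -32, coefficient 8. Every other blade of grade <= 2 projects to 0.
Answer: 6 - 5/3*e1 + 3/2*e2 + 8*e24


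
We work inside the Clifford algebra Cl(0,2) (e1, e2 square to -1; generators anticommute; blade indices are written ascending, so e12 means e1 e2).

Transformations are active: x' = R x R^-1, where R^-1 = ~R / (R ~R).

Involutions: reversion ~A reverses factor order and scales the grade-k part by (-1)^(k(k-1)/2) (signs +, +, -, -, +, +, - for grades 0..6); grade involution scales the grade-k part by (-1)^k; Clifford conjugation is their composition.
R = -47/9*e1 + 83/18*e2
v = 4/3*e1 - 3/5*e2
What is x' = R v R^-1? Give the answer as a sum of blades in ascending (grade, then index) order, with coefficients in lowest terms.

~R = -47/9*e1 + 83/18*e2, and R ~R = -15725/324, so R^-1 = ~R / (-15725/324).
R v = 2627/270 - 407/135*e12
Answer: 1616/2125*e1 - 7961/6375*e2


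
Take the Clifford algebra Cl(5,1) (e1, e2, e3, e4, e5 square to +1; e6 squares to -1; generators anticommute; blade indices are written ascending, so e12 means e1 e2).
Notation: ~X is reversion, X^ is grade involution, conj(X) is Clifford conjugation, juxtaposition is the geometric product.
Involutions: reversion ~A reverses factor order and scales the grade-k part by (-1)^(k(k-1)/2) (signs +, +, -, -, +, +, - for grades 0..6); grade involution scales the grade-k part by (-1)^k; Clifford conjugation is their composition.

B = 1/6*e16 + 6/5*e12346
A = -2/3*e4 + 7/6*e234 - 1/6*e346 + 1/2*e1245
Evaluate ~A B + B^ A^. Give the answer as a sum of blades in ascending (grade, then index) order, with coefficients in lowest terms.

first term: 1/5*e12 - 7/5*e16 + 1/36*e134 + 1/9*e146 + 3/5*e356 + 4/5*e1236 - 1/12*e2456 + 7/36*e12346
second term: -1/5*e12 + 7/5*e16 - 1/36*e134 - 1/9*e146 + 3/5*e356 + 4/5*e1236 + 1/12*e2456 + 7/36*e12346
Answer: 6/5*e356 + 8/5*e1236 + 7/18*e12346


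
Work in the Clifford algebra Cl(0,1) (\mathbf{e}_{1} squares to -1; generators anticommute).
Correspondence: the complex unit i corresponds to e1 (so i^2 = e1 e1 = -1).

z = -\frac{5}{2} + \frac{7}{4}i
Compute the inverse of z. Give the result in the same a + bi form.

In blades: z = -\frac{5}{2} + \frac{7}{4} e_{1}.
With qbar = -\frac{5}{2} - \frac{7}{4} e_{1} (scalar fixed, mapped units negated), z qbar = \frac{149}{16} (the sum of squared coefficients), so z^-1 = qbar / (\frac{149}{16}) = -\frac{40}{149} - \frac{28}{149} e_{1}; translating back:
Answer: -\frac{40}{149} - \frac{28}{149}i


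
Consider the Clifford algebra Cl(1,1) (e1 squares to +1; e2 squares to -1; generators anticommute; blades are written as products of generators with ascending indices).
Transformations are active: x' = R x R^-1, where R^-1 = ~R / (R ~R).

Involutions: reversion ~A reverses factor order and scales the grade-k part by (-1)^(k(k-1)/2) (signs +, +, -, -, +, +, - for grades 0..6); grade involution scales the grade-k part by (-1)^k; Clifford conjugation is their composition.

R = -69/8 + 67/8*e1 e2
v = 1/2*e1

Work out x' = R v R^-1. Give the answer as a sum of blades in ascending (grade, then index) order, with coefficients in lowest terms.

~R = -69/8 - 67/8*e1 e2, and R ~R = 17/4, so R^-1 = ~R / (17/4).
R v = -69/16*e1 - 67/16*e2
Answer: 4625/272*e1 + 4623/272*e2


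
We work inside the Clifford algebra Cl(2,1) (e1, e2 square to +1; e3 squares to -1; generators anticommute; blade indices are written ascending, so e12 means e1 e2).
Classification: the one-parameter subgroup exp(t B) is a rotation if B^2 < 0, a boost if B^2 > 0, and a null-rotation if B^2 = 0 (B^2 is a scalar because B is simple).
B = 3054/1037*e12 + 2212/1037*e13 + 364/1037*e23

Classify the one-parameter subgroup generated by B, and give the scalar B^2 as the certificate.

B^2 term by term: the squares give (3054/1037)^2*(e12)^2 + (2212/1037)^2*(e13)^2 + (364/1037)^2*(e23)^2 = 9326916/1075369*(-1) + 4892944/1075369*(+1) + 132496/1075369*(+1) = -4 (each basis 2-blade squares to minus the product of its generators' squares); cross terms between blades sharing an index anticommute and cancel. So B^2 = -4.
Answer: rotation, certificate B^2 = -4. The invariant at work: B^2 = -4 is unchanged by conjugation, hence its sign classifies the subgroup whatever basis B is written in.


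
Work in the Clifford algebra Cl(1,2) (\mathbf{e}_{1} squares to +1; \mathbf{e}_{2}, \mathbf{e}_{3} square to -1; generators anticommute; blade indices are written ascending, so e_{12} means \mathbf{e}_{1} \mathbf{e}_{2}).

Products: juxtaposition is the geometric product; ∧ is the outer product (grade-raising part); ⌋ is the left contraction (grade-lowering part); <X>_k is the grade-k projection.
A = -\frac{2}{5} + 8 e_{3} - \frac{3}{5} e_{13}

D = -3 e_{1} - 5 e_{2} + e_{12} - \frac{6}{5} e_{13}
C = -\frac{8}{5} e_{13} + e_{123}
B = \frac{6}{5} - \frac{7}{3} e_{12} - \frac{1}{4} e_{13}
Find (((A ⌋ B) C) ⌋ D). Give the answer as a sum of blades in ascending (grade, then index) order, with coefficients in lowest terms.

step 1: -\frac{33}{100} - 2 e_{1} + \frac{14}{15} e_{12} + \frac{1}{10} e_{13}
step 2: -\frac{4}{25} - \frac{1}{10} e_{2} + \frac{62}{15} e_{3} + \frac{66}{125} e_{13} - \frac{38}{75} e_{23} - \frac{33}{100} e_{123}
step 3: -\frac{1417}{1250} - \frac{229}{50} e_{1} + \frac{4}{5} e_{2} - \frac{4}{25} e_{12} + \frac{24}{125} e_{13}
Answer: -\frac{1417}{1250} - \frac{229}{50} e_{1} + \frac{4}{5} e_{2} - \frac{4}{25} e_{12} + \frac{24}{125} e_{13}


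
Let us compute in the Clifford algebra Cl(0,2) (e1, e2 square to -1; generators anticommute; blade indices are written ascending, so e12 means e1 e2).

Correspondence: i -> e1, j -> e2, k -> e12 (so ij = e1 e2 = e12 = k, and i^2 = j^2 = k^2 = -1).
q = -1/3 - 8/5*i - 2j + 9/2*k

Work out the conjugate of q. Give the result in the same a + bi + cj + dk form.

In blades: q = -1/3 - 8/5*e1 - 2*e2 + 9/2*e12.
Conjugation here is Clifford conjugation: the scalar is fixed and the grade-1 and grade-2 blades all flip sign, giving -1/3 + 8/5*e1 + 2*e2 - 9/2*e12; translating back:
Answer: -1/3 + 8/5*i + 2j - 9/2*k


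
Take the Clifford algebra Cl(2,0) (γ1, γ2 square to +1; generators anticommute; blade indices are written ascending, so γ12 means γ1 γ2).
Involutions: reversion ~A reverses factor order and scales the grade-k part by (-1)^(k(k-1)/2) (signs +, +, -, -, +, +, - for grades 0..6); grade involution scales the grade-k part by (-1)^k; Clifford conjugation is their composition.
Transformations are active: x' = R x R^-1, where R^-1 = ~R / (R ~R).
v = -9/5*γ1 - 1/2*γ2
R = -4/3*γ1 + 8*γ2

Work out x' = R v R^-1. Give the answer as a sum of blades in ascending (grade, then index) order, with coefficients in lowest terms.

~R = -4/3*γ1 + 8*γ2, and R ~R = 592/9, so R^-1 = ~R / (592/9).
R v = -8/5 + 226/15*γ12
Answer: 69/37*γ1 + 41/370*γ2


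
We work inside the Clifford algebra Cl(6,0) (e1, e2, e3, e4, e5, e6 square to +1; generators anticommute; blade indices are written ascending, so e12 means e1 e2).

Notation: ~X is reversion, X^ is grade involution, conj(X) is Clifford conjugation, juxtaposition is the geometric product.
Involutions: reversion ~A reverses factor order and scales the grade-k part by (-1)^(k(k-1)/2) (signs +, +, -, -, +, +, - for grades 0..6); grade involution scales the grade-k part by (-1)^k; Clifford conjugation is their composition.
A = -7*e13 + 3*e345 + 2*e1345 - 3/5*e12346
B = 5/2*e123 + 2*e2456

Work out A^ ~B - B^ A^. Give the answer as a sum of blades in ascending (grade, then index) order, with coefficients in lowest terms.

first term: 35/2*e2 + 3/2*e46 - 6/5*e135 - 6*e236 - 5*e245 + 4*e1236 + 15/2*e1245 + 14*e123456
second term: 35/2*e2 + 3/2*e46 + 6/5*e135 - 6*e236 - 5*e245 + 4*e1236 + 15/2*e1245 + 14*e123456
Answer: -12/5*e135


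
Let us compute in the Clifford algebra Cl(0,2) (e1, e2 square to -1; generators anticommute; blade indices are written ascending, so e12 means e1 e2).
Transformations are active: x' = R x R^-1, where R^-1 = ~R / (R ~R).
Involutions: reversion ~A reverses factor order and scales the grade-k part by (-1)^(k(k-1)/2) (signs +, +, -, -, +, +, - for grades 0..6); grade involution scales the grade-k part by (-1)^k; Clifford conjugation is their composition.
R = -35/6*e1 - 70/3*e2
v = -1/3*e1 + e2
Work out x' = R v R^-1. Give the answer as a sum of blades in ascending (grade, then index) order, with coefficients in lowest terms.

~R = -35/6*e1 - 70/3*e2, and R ~R = -20825/36, so R^-1 = ~R / (-20825/36).
R v = 385/18 - 245/18*e12
Answer: 13/17*e1 + 37/51*e2


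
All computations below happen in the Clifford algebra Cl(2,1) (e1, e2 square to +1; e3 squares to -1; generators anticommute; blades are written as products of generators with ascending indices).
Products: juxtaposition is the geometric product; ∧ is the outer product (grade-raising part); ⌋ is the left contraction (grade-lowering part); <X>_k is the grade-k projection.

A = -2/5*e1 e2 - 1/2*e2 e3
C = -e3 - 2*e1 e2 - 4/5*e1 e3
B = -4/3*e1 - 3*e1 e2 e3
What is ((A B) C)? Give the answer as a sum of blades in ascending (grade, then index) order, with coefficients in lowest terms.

step 1: 3/2*e1 - 8/15*e2 - 6/5*e3 + 2/3*e1 e2 e3
step 2: -6/5 - 8/75*e1 - 37/15*e2 + 2/15*e3 + 2/3*e1 e2 - 3/2*e1 e3 + 8/15*e2 e3 + 148/75*e1 e2 e3
Answer: -6/5 - 8/75*e1 - 37/15*e2 + 2/15*e3 + 2/3*e1 e2 - 3/2*e1 e3 + 8/15*e2 e3 + 148/75*e1 e2 e3


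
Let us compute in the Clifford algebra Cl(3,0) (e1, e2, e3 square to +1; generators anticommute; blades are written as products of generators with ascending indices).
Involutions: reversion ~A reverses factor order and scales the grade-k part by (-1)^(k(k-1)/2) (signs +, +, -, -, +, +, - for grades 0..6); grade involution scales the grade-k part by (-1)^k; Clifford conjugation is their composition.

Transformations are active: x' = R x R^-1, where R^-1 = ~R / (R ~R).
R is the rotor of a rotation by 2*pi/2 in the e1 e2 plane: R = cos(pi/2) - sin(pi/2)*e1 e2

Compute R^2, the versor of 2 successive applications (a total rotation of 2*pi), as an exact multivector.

Rotor phase runs at HALF the rotation angle; powers of one rotor simply add phase, so after 2 steps in e1 e2 the phase is 2*pi/2 = pi and R^2 = cos(pi) - sin(pi)*e1 e2.
cos(pi) = -1 and sin(pi) = 0, so R^2 = -1. The total rotation 2*pi is 1 full turn, so every vector returns to itself, yet the rotor is -1, on the OTHER sheet of the double cover (an odd number of 2*pi turns).
Answer: -1


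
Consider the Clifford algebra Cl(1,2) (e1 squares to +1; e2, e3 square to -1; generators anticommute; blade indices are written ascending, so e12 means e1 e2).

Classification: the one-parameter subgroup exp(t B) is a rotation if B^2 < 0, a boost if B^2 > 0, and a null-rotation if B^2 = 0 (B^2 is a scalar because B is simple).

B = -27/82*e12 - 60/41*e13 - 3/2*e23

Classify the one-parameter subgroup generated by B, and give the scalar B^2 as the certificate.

B^2 term by term: the squares give (-27/82)^2*(e12)^2 + (-60/41)^2*(e13)^2 + (-3/2)^2*(e23)^2 = 729/6724*(+1) + 3600/1681*(+1) + 9/4*(-1) = 0 (each basis 2-blade squares to minus the product of its generators' squares); cross terms between blades sharing an index anticommute and cancel. So B^2 = 0.
Answer: null-rotation, certificate B^2 = 0. Check the certificate: B^2 = 0, and that sign is decisive whatever form B takes.


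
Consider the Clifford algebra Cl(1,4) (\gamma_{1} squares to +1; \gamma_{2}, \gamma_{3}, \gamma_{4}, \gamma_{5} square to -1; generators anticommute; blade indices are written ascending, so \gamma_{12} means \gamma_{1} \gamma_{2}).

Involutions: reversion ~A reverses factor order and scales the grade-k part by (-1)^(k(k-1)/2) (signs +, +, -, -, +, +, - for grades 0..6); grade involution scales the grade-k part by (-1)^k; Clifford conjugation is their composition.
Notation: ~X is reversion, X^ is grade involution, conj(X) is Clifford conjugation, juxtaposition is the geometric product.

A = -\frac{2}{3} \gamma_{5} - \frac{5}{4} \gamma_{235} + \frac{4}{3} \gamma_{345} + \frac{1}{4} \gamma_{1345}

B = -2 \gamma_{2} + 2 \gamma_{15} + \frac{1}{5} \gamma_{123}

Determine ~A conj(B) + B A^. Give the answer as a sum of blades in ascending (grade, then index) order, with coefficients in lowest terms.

first term: \frac{4}{3} \gamma_{1} + \frac{1}{4} \gamma_{15} + \frac{4}{3} \gamma_{25} - \frac{1}{2} \gamma_{34} - \frac{5}{2} \gamma_{35} - \frac{5}{2} \gamma_{123} + \frac{8}{3} \gamma_{134} - \frac{1}{20} \gamma_{245} + \frac{2}{15} \gamma_{1235} + \frac{4}{15} \gamma_{1245} + \frac{8}{3} \gamma_{2345} - \frac{1}{2} \gamma_{12345}
second term: -\frac{4}{3} \gamma_{1} - \frac{1}{4} \gamma_{15} - \frac{4}{3} \gamma_{25} + \frac{1}{2} \gamma_{34} + \frac{5}{2} \gamma_{35} - \frac{5}{2} \gamma_{123} + \frac{8}{3} \gamma_{134} - \frac{1}{20} \gamma_{245} + \frac{2}{15} \gamma_{1235} + \frac{4}{15} \gamma_{1245} + \frac{8}{3} \gamma_{2345} + \frac{1}{2} \gamma_{12345}
Answer: -5 \gamma_{123} + \frac{16}{3} \gamma_{134} - \frac{1}{10} \gamma_{245} + \frac{4}{15} \gamma_{1235} + \frac{8}{15} \gamma_{1245} + \frac{16}{3} \gamma_{2345}


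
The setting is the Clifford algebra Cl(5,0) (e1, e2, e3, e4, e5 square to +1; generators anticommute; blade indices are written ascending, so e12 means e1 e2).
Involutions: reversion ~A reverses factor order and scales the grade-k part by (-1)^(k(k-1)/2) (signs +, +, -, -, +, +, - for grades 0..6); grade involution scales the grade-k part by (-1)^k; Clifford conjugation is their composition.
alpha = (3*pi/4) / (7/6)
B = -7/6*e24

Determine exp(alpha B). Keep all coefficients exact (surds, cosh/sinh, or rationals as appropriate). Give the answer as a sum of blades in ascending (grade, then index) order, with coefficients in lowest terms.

B^2 = (-7/6)^2*(e24)^2 = 49/36*(-1) = -49/36 (a basis 2-blade squares to minus the product of its generators' squares).
B^2 = -49/36 — circular case — the even/odd split gives cos and sin: l = 7/6, alpha*l = 3*pi/4, so exp(alpha B) = cos(3*pi/4) + (sin(3*pi/4)/(7/6))*B = -sqrt(2)/2 + (3*sqrt(2)/7)*B.
Answer: -sqrt(2)/2 - sqrt(2)/2*e24


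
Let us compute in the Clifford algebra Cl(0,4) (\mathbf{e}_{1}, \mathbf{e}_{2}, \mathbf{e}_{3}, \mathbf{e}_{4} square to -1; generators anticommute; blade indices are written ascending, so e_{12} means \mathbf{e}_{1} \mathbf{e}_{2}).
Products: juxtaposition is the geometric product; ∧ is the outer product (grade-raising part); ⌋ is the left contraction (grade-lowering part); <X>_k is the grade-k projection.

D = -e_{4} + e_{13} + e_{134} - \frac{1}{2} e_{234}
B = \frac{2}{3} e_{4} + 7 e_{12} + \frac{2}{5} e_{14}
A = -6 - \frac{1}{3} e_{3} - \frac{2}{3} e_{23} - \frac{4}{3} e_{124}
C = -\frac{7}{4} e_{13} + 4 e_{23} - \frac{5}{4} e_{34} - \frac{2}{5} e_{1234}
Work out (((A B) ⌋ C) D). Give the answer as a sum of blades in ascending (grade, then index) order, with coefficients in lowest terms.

step 1: -\frac{8}{15} e_{2} + \frac{16}{3} e_{4} - \frac{370}{9} e_{12} - \frac{14}{3} e_{13} - \frac{12}{5} e_{14} - \frac{2}{9} e_{34} - \frac{7}{3} e_{123} + \frac{2}{15} e_{134} - \frac{4}{9} e_{234} - \frac{4}{15} e_{1234}
step 2: -\frac{1876}{225} - \frac{8}{45} e_{1} - \frac{4}{75} e_{2} - \frac{68}{15} e_{3} + \frac{14}{15} e_{4} - \frac{4}{45} e_{12} - \frac{24}{25} e_{23} + \frac{28}{15} e_{24} - \frac{148}{9} e_{34} - \frac{32}{15} e_{123} + \frac{16}{75} e_{134}
step 3: \frac{86}{75} + \frac{536}{45} e_{1} - \frac{382}{45} e_{2} - \frac{86}{5} e_{3} + \frac{344}{45} e_{4} + \frac{16}{15} e_{12} - \frac{2038}{225} e_{13} - \frac{328}{15} e_{14} + \frac{17}{45} e_{23} + \frac{14}{75} e_{24} + \frac{1054}{225} e_{34} + \frac{48}{25} e_{123} + \frac{236}{225} e_{124} - \frac{1676}{225} e_{134} + \frac{126}{25} e_{234} + \frac{92}{225} e_{1234}
Answer: \frac{86}{75} + \frac{536}{45} e_{1} - \frac{382}{45} e_{2} - \frac{86}{5} e_{3} + \frac{344}{45} e_{4} + \frac{16}{15} e_{12} - \frac{2038}{225} e_{13} - \frac{328}{15} e_{14} + \frac{17}{45} e_{23} + \frac{14}{75} e_{24} + \frac{1054}{225} e_{34} + \frac{48}{25} e_{123} + \frac{236}{225} e_{124} - \frac{1676}{225} e_{134} + \frac{126}{25} e_{234} + \frac{92}{225} e_{1234}


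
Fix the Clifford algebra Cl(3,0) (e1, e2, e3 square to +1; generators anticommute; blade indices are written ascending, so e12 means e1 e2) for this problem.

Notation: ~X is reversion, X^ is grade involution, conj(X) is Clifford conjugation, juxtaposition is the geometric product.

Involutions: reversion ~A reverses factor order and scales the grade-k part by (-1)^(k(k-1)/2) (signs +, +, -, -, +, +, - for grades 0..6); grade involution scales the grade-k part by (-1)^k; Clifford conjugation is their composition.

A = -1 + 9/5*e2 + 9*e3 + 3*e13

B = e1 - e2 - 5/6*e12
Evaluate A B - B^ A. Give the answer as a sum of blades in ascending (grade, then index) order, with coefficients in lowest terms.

first term: -9/5 + 1/2*e1 + e2 - 3*e3 - 29/30*e12 - 9*e13 + 13/2*e23 - 9/2*e123
second term: 9/5 - 1/2*e1 - e2 - 3*e3 - 29/30*e12 - 9*e13 + 23/2*e23 - 21/2*e123
Answer: -18/5 + e1 + 2*e2 - 5*e23 + 6*e123


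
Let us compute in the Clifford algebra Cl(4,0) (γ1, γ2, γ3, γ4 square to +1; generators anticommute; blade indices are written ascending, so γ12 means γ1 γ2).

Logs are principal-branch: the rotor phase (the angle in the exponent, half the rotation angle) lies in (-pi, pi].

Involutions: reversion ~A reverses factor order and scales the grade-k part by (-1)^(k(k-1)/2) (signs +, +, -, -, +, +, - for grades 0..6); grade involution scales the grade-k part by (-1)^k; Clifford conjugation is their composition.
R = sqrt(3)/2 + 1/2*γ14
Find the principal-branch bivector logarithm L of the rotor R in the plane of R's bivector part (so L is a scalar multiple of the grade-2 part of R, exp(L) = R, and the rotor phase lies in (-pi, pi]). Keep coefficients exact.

The scalar part of R is sqrt(3)/2, and that scalar determines the rotor phase on the principal branch; recovering the unit plane as bivector-part over sine of the phase gives L = phase * plane.
Concretely: cos(phase) = sqrt(3)/2 gives phase = ±pi/6, and since phase/sin(phase) is even the sign is immaterial: L = (phase/sin(phase)) * <R>_2 = (pi/3) * <R>_2.
Answer: pi/6*γ14


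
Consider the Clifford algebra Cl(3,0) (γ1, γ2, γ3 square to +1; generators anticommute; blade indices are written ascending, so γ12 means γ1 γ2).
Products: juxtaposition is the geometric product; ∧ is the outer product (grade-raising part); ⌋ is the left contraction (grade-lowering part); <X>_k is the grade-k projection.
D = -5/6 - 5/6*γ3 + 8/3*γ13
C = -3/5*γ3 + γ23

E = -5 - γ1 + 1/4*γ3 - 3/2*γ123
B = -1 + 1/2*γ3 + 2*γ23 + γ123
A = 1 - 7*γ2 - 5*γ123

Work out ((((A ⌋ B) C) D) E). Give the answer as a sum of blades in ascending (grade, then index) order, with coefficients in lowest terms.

step 1: 4 - 27/2*γ3 + 7*γ13 + 2*γ23 + γ123
step 2: 61/10 - 26/5*γ1 + 123/10*γ2 - 12/5*γ3 - 38/5*γ12 + 4*γ23
step 3: -37/12 + 161/15*γ1 - 163/12*γ2 - 339/20*γ3 + 17*γ12 + 103/5*γ13 + 401/60*γ23 - 397/15*γ123
step 4: -9421/240 - 4249/120*γ1 + 891/16*γ2 + 31219/240*γ3 - 3191/40*γ12 - 16517/120*γ13 - 6347/240*γ23 + 5381/40*γ123
Answer: -9421/240 - 4249/120*γ1 + 891/16*γ2 + 31219/240*γ3 - 3191/40*γ12 - 16517/120*γ13 - 6347/240*γ23 + 5381/40*γ123


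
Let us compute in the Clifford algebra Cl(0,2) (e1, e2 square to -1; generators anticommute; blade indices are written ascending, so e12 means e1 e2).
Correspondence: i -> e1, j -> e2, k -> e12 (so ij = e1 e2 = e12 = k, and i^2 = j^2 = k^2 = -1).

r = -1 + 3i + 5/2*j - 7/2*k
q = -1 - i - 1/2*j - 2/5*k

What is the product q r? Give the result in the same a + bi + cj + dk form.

In blades: q = -1 - e1 - 1/2*e2 - 2/5*e12, r = -1 + 3*e1 + 5/2*e2 - 7/2*e12.
Distribute q over r term by term (generator squares from the signature, products reordered to ascending indices): (-1)*r = 1 - 3*e1 - 5/2*e2 + 7/2*e12; (-e1)*r = 3 + e1 - 7/2*e2 - 5/2*e12; (-1/2*e2)*r = 5/4 + 7/4*e1 + 1/2*e2 + 3/2*e12; (-2/5*e12)*r = -7/5 + e1 - 6/5*e2 + 2/5*e12.
Sum: 77/20 + 3/4*e1 - 67/10*e2 + 29/10*e12; translating back through the correspondence:
Answer: 77/20 + 3/4*i - 67/10*j + 29/10*k


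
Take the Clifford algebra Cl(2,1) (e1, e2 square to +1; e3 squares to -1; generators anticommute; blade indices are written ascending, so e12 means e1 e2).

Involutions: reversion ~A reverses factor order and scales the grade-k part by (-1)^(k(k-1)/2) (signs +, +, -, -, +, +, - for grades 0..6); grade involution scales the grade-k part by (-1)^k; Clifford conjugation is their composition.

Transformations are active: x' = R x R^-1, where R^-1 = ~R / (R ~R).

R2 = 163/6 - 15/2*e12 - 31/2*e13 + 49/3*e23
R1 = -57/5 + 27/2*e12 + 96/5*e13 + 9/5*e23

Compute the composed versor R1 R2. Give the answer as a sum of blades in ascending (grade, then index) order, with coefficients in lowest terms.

Distribute over the terms of R1 (each basis-blade product reordered to ascending indices, repeated generators contracted through their squares):
(-57/5) R2 = -3097/10 + 171/2*e12 + 1767/10*e13 - 931/5*e23
(27/2*e12) R2 = 405/4 + 1467/4*e12 + 441/2*e13 + 837/4*e23
(96/5*e13) R2 = -1488/5 + 1568/5*e12 + 2608/5*e13 - 144*e23
(9/5*e23) R2 = 147/5 + 279/10*e12 + 27/2*e13 + 489/10*e23
Summing the partial products and collecting blades:
Answer: -9533/20 + 3175/4*e12 + 9323/10*e13 - 1441/20*e23


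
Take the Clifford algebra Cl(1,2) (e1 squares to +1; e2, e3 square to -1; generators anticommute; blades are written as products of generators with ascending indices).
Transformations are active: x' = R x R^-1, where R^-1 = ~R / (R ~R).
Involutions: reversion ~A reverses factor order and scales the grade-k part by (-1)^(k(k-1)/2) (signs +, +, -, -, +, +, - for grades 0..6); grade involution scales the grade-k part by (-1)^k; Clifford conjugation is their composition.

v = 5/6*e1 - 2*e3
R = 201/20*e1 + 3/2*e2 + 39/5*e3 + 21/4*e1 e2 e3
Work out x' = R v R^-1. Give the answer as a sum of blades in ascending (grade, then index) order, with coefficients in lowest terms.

~R = 201/20*e1 + 3/2*e2 + 39/5*e3 - 21/4*e1 e2 e3, and R ~R = 2619/40, so R^-1 = ~R / (2619/40).
R v = 959/40 + 37/4*e1 e2 - 133/5*e1 e3 + 11/8*e2 e3
Answer: 58903/8730*e1 - 2765/873*e2 + 3021/485*e3
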